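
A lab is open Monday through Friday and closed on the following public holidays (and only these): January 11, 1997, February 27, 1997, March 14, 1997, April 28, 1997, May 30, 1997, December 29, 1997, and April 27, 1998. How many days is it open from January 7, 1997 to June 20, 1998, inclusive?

373 business days

January 7, 1997 is a Tuesday.
That's 530 days from start to end, counting both.
530 = 7 × 75 + 5, so there are 75 full weeks plus 5 extra days.
Each full week contributes 5 weekdays (Mon–Fri): 75 × 5 = 375.
The 5 extra days are Tuesday, Wednesday, Thursday, Friday, Saturday — 4 of them qualify.
Total: 375 + 4 = 379.
Holidays: January 11, 1997 (Sat); February 27, 1997 (Thu); March 14, 1997 (Fri); April 28, 1997 (Mon); May 30, 1997 (Fri); December 29, 1997 (Mon); April 27, 1998 (Mon).
6 of the 7 holidays fall on weekdays; the rest are weekends and were already excluded.
Business days: 379 − 6 = 373.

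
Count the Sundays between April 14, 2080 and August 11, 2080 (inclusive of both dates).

18 Sundays

April 14, 2080 is a Sunday.
The range spans 120 days (inclusive of both endpoints).
120 = 7 × 17 + 1, so there are 17 full weeks plus 1 extra day.
Each full week contributes one Sunday: 17 so far.
The 1 extra day is Sun — 1 of them qualifies.
Total: 17 + 1 = 18.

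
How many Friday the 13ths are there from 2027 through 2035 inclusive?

Friday-the-13ths by year:
2027: Aug
2028: Oct
2029: Apr, Jul
2030: Sep, Dec
2031: Jun
2032: Feb, Aug
2033: May
2034: Jan, Oct
2035: Apr, Jul

14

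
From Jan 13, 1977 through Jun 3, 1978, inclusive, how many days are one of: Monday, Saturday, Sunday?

Jan 13, 1977 is a Thursday.
From Jan 13, 1977 to Jun 3, 1978 is 507 days inclusive.
507 = 7 × 72 + 3, so there are 72 full weeks plus 3 extra days.
Each full week contributes 3 days from the set (Mon, Sat, Sun): 72 × 3 = 216.
The 3 extra days are Thu, Fri, Sat — 1 of them qualifies.
Total: 216 + 1 = 217.

217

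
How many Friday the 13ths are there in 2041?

The 13th falls on a Friday when the month's 13th has weekday Fri.
Jan 13 is Sun; Feb 13 is Wed; Mar 13 is Wed; Apr 13 is Sat; May 13 is Mon; Jun 13 is Thu; Jul 13 is Sat; Aug 13 is Tue; Sep 13 is Fri ✓; Oct 13 is Sun; Nov 13 is Wed; Dec 13 is Fri ✓.
Friday the 13ths: Sep, Dec.

2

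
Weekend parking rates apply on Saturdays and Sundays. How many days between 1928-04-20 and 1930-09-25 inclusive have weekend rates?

254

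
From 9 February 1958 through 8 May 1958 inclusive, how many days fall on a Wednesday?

9 February 1958 is a Sunday.
That's 89 days from start to end, counting both.
89 = 7 × 12 + 5, so there are 12 full weeks plus 5 extra days.
Each full week contributes one Wednesday: 12 so far.
The 5 extra days are Sun, Mon, Tue, Wed, Thu — 1 of them qualifies.
Total: 12 + 1 = 13.

13 Wednesdays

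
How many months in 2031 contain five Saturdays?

4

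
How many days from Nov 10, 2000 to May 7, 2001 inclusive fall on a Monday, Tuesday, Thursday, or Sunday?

Nov 10, 2000 is a Friday.
That's 179 days from start to end, counting both.
179 = 7 × 25 + 4, so there are 25 full weeks plus 4 extra days.
Each full week contributes 4 days from the set (Mon, Tue, Thu, Sun): 25 × 4 = 100.
The 4 extra days are Friday, Saturday, Sunday, Monday — 2 of them qualify.
Total: 100 + 2 = 102.

102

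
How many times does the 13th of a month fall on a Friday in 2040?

3

The 13th falls on a Friday when the month's 13th has weekday Fri.
Jan 13 is Fri ✓; Feb 13 is Mon; Mar 13 is Tue; Apr 13 is Fri ✓; May 13 is Sun; Jun 13 is Wed; Jul 13 is Fri ✓; Aug 13 is Mon; Sep 13 is Thu; Oct 13 is Sat; Nov 13 is Tue; Dec 13 is Thu.
Friday the 13ths: Jan, Apr, Jul.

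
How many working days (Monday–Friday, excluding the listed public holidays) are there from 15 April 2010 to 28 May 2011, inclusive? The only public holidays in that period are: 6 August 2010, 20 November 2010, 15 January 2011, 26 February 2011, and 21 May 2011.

291 working days

15 April 2010 is a Thursday.
That's 409 days from start to end, counting both.
409 = 7 × 58 + 3, so there are 58 full weeks plus 3 extra days.
Each full week contributes 5 weekdays (Mon–Fri): 58 × 5 = 290.
The 3 extra days are Thu, Fri, Sat — 2 of them qualify.
Total: 290 + 2 = 292.
Holidays: 6 August 2010 (Fri); 20 November 2010 (Sat); 15 January 2011 (Sat); 26 February 2011 (Sat); 21 May 2011 (Sat).
1 of the 5 holidays fall on weekdays; the rest are weekends and were already excluded.
Business days: 292 − 1 = 291.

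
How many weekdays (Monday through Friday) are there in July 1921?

July 1, 1921 is a Friday.
The range spans 31 days (inclusive of both endpoints).
31 = 7 × 4 + 3, so there are 4 full weeks plus 3 extra days.
Each full week contributes 5 weekdays (Mon–Fri): 4 × 5 = 20.
The 3 extra days are Friday, Saturday, Sunday — 1 of them qualifies.
Total: 20 + 1 = 21.

21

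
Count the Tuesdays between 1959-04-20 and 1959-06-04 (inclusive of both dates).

7

1959-04-20 is a Monday.
The range spans 46 days (inclusive of both endpoints).
46 = 7 × 6 + 4, so there are 6 full weeks plus 4 extra days.
Each full week contributes one Tuesday: 6 so far.
The 4 extra days are Monday, Tuesday, Wednesday, Thursday — 1 of them qualifies.
Total: 6 + 1 = 7.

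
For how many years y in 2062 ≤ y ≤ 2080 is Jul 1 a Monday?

Day of week of July 1 in each year:
2062: Sat, 2063: Sun, 2064: Tue, 2065: Wed, 2066: Thu, 2067: Fri, 2068: Sun, 2069: Mon ✓, 2070: Tue, 2071: Wed, 2072: Fri, 2073: Sat, 2074: Sun, 2075: Mon ✓, 2076: Wed, 2077: Thu, 2078: Fri, 2079: Sat, 2080: Mon ✓
Mondays: 2069, 2075, 2080.

3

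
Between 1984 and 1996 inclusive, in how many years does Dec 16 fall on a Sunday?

Day of week of December 16 in each year:
1984: Sun ✓, 1985: Mon, 1986: Tue, 1987: Wed, 1988: Fri, 1989: Sat, 1990: Sun ✓, 1991: Mon, 1992: Wed, 1993: Thu, 1994: Fri, 1995: Sat, 1996: Mon
Sundays: 1984, 1990.

2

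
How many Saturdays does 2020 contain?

January 1, 2020 is a Wednesday.
From January 1, 2020 to December 31, 2020 is 366 days inclusive.
366 = 7 × 52 + 2, so there are 52 full weeks plus 2 extra days.
Each full week contributes one Saturday: 52 so far.
The 2 extra days are Wed, Thu — none qualify.
Total: 52 + 0 = 52.

52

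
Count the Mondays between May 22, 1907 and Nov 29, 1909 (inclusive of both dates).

132 Mondays

May 22, 1907 is a Wednesday.
That's 923 days from start to end, counting both.
923 = 7 × 131 + 6, so there are 131 full weeks plus 6 extra days.
Each full week contributes one Monday: 131 so far.
The 6 extra days are Wednesday, Thursday, Friday, Saturday, Sunday, Monday — 1 of them qualifies.
Total: 131 + 1 = 132.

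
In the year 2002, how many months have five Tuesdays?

5

A month has five Tuesdays exactly when Tuesday falls within its first (length − 28) days.
Jan: 31 days, starts Tue → 5 of Tue, Wed, Thu ✓
Feb: 28 days, starts Fri → 5 of (none)
Mar: 31 days, starts Fri → 5 of Fri, Sat, Sun
Apr: 30 days, starts Mon → 5 of Mon, Tue ✓
May: 31 days, starts Wed → 5 of Wed, Thu, Fri
Jun: 30 days, starts Sat → 5 of Sat, Sun
Jul: 31 days, starts Mon → 5 of Mon, Tue, Wed ✓
Aug: 31 days, starts Thu → 5 of Thu, Fri, Sat
Sep: 30 days, starts Sun → 5 of Sun, Mon
Oct: 31 days, starts Tue → 5 of Tue, Wed, Thu ✓
Nov: 30 days, starts Fri → 5 of Fri, Sat
Dec: 31 days, starts Sun → 5 of Sun, Mon, Tue ✓
Months with five Tuesdays: Jan, Apr, Jul, Oct, Dec.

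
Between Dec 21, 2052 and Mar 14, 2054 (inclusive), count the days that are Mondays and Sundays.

128

Dec 21, 2052 is a Saturday.
From Dec 21, 2052 to Mar 14, 2054 is 449 days inclusive.
449 = 7 × 64 + 1, so there are 64 full weeks plus 1 extra day.
Each full week contributes 2 days from the set (Mon, Sun): 64 × 2 = 128.
The 1 extra day is Saturday — none qualify.
Total: 128 + 0 = 128.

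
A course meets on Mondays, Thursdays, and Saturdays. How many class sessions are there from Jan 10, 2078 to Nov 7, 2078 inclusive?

Jan 10, 2078 is a Monday.
That's 302 days from start to end, counting both.
302 = 7 × 43 + 1, so there are 43 full weeks plus 1 extra day.
Each full week contributes 3 days from the set (Mon, Thu, Sat): 43 × 3 = 129.
The 1 extra day is Mon — 1 of them qualifies.
Total: 129 + 1 = 130.

130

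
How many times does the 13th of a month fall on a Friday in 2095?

1

The 13th falls on a Friday when the month's 13th has weekday Fri.
Jan 13 is Thu; Feb 13 is Sun; Mar 13 is Sun; Apr 13 is Wed; May 13 is Fri ✓; Jun 13 is Mon; Jul 13 is Wed; Aug 13 is Sat; Sep 13 is Tue; Oct 13 is Thu; Nov 13 is Sun; Dec 13 is Tue.
Friday the 13ths: May.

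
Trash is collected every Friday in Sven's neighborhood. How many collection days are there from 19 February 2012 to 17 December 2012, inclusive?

19 February 2012 is a Sunday.
From 19 February 2012 to 17 December 2012 is 303 days inclusive.
303 = 7 × 43 + 2, so there are 43 full weeks plus 2 extra days.
Each full week contributes one Friday: 43 so far.
The 2 extra days are Sun, Mon — none qualify.
Total: 43 + 0 = 43.

43 Fridays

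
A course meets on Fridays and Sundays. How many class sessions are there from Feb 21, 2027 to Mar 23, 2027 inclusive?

9

Feb 21, 2027 is a Sunday.
That's 31 days from start to end, counting both.
31 = 7 × 4 + 3, so there are 4 full weeks plus 3 extra days.
Each full week contributes 2 days from the set (Fri, Sun): 4 × 2 = 8.
The 3 extra days are Sunday, Monday, Tuesday — 1 of them qualifies.
Total: 8 + 1 = 9.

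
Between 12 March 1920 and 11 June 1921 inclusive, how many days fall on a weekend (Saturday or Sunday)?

131

12 March 1920 is a Friday.
From 12 March 1920 to 11 June 1921 is 457 days inclusive.
457 = 7 × 65 + 2, so there are 65 full weeks plus 2 extra days.
Each full week contributes 2 weekend days (Sat, Sun): 65 × 2 = 130.
The 2 extra days are Friday, Saturday — 1 of them qualifies.
Total: 130 + 1 = 131.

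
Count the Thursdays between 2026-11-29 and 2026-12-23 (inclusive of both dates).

3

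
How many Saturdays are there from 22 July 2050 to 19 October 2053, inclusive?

170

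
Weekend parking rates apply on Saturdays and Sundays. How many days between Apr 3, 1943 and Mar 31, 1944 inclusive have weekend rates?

104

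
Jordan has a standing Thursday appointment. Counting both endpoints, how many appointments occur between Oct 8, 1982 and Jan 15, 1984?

Oct 8, 1982 is a Friday.
That's 465 days from start to end, counting both.
465 = 7 × 66 + 3, so there are 66 full weeks plus 3 extra days.
Each full week contributes one Thursday: 66 so far.
The 3 extra days are Friday, Saturday, Sunday — none qualify.
Total: 66 + 0 = 66.

66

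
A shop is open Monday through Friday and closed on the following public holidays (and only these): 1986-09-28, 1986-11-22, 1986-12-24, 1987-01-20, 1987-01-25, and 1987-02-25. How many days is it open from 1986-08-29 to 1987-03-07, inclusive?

1986-08-29 is a Friday.
The range spans 191 days (inclusive of both endpoints).
191 = 7 × 27 + 2, so there are 27 full weeks plus 2 extra days.
Each full week contributes 5 weekdays (Mon–Fri): 27 × 5 = 135.
The 2 extra days are Fri, Sat — 1 of them qualifies.
Total: 135 + 1 = 136.
Holidays: 1986-09-28 (Sun); 1986-11-22 (Sat); 1986-12-24 (Wed); 1987-01-20 (Tue); 1987-01-25 (Sun); 1987-02-25 (Wed).
3 of the 6 holidays fall on weekdays; the rest are weekends and were already excluded.
Business days: 136 − 3 = 133.

133 working days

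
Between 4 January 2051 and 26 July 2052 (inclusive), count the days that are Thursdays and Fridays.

4 January 2051 is a Wednesday.
The range spans 570 days (inclusive of both endpoints).
570 = 7 × 81 + 3, so there are 81 full weeks plus 3 extra days.
Each full week contributes 2 days from the set (Thu, Fri): 81 × 2 = 162.
The 3 extra days are Wednesday, Thursday, Friday — 2 of them qualify.
Total: 162 + 2 = 164.

164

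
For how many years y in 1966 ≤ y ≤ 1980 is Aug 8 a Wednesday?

2

Day of week of August 8 in each year:
1966: Mon, 1967: Tue, 1968: Thu, 1969: Fri, 1970: Sat, 1971: Sun, 1972: Tue, 1973: Wed ✓, 1974: Thu, 1975: Fri, 1976: Sun, 1977: Mon, 1978: Tue, 1979: Wed ✓, 1980: Fri
Wednesdays: 1973, 1979.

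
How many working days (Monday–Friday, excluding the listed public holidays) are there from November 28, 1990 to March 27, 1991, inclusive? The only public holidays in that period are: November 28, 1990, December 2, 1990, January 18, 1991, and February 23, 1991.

November 28, 1990 is a Wednesday.
From November 28, 1990 to March 27, 1991 is 120 days inclusive.
120 = 7 × 17 + 1, so there are 17 full weeks plus 1 extra day.
Each full week contributes 5 weekdays (Mon–Fri): 17 × 5 = 85.
The 1 extra day is Wednesday — 1 of them qualifies.
Total: 85 + 1 = 86.
Holidays: November 28, 1990 (Wed); December 2, 1990 (Sun); January 18, 1991 (Fri); February 23, 1991 (Sat).
2 of the 4 holidays fall on weekdays; the rest are weekends and were already excluded.
Business days: 86 − 2 = 84.

84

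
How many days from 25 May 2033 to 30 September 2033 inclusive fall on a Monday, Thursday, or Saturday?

25 May 2033 is a Wednesday.
That's 129 days from start to end, counting both.
129 = 7 × 18 + 3, so there are 18 full weeks plus 3 extra days.
Each full week contributes 3 days from the set (Mon, Thu, Sat): 18 × 3 = 54.
The 3 extra days are Wednesday, Thursday, Friday — 1 of them qualifies.
Total: 54 + 1 = 55.

55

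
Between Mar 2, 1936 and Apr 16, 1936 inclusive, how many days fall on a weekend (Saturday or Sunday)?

Mar 2, 1936 is a Monday.
That's 46 days from start to end, counting both.
46 = 7 × 6 + 4, so there are 6 full weeks plus 4 extra days.
Each full week contributes 2 weekend days (Sat, Sun): 6 × 2 = 12.
The 4 extra days are Mon, Tue, Wed, Thu — none qualify.
Total: 12 + 0 = 12.

12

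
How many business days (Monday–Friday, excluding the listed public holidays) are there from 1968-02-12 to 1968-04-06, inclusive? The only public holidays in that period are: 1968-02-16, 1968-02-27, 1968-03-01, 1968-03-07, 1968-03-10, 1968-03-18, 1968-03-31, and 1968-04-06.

35 business days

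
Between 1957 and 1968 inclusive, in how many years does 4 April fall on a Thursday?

3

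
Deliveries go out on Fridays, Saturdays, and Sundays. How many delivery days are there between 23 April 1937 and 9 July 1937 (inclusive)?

34

23 April 1937 is a Friday.
From 23 April 1937 to 9 July 1937 is 78 days inclusive.
78 = 7 × 11 + 1, so there are 11 full weeks plus 1 extra day.
Each full week contributes 3 days from the set (Fri, Sat, Sun): 11 × 3 = 33.
The 1 extra day is Friday — 1 of them qualifies.
Total: 33 + 1 = 34.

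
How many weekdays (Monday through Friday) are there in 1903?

1 January 1903 is a Thursday.
That's 365 days from start to end, counting both.
365 = 7 × 52 + 1, so there are 52 full weeks plus 1 extra day.
Each full week contributes 5 weekdays (Mon–Fri): 52 × 5 = 260.
The 1 extra day is Thu — 1 of them qualifies.
Total: 260 + 1 = 261.

261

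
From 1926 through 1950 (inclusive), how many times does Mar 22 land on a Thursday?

3

Day of week of March 22 in each year:
1926: Mon, 1927: Tue, 1928: Thu ✓, 1929: Fri, 1930: Sat, 1931: Sun, 1932: Tue, 1933: Wed, 1934: Thu ✓, 1935: Fri, 1936: Sun, 1937: Mon, 1938: Tue, 1939: Wed, 1940: Fri, 1941: Sat, 1942: Sun, 1943: Mon, 1944: Wed, 1945: Thu ✓, 1946: Fri, 1947: Sat, 1948: Mon, 1949: Tue, 1950: Wed
Thursdays: 1928, 1934, 1945.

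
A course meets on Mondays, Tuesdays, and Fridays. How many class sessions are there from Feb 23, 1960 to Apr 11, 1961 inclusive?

178

Feb 23, 1960 is a Tuesday.
The range spans 414 days (inclusive of both endpoints).
414 = 7 × 59 + 1, so there are 59 full weeks plus 1 extra day.
Each full week contributes 3 days from the set (Mon, Tue, Fri): 59 × 3 = 177.
The 1 extra day is Tue — 1 of them qualifies.
Total: 177 + 1 = 178.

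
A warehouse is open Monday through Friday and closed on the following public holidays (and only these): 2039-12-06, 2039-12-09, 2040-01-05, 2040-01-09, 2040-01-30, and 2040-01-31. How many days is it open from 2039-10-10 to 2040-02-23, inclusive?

2039-10-10 is a Monday.
From 2039-10-10 to 2040-02-23 is 137 days inclusive.
137 = 7 × 19 + 4, so there are 19 full weeks plus 4 extra days.
Each full week contributes 5 weekdays (Mon–Fri): 19 × 5 = 95.
The 4 extra days are Mon, Tue, Wed, Thu — 4 of them qualify.
Total: 95 + 4 = 99.
Holidays: 2039-12-06 (Tue); 2039-12-09 (Fri); 2040-01-05 (Thu); 2040-01-09 (Mon); 2040-01-30 (Mon); 2040-01-31 (Tue).
All 6 holidays fall on weekdays, so subtract 6.
Business days: 99 − 6 = 93.

93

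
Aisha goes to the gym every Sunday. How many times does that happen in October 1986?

4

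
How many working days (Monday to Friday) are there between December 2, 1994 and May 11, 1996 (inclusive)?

December 2, 1994 is a Friday.
That's 527 days from start to end, counting both.
527 = 7 × 75 + 2, so there are 75 full weeks plus 2 extra days.
Each full week contributes 5 weekdays (Mon–Fri): 75 × 5 = 375.
The 2 extra days are Fri, Sat — 1 of them qualifies.
Total: 375 + 1 = 376.

376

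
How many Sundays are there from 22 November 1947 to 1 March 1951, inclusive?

22 November 1947 is a Saturday.
From 22 November 1947 to 1 March 1951 is 1196 days inclusive.
1196 = 7 × 170 + 6, so there are 170 full weeks plus 6 extra days.
Each full week contributes one Sunday: 170 so far.
The 6 extra days are Sat, Sun, Mon, Tue, Wed, Thu — 1 of them qualifies.
Total: 170 + 1 = 171.

171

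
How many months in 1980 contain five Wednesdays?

5

A month has five Wednesdays exactly when Wednesday falls within its first (length − 28) days.
Jan: 31 days, starts Tue → 5 of Tue, Wed, Thu ✓
Feb: 29 days, starts Fri → 5 of Fri
Mar: 31 days, starts Sat → 5 of Sat, Sun, Mon
Apr: 30 days, starts Tue → 5 of Tue, Wed ✓
May: 31 days, starts Thu → 5 of Thu, Fri, Sat
Jun: 30 days, starts Sun → 5 of Sun, Mon
Jul: 31 days, starts Tue → 5 of Tue, Wed, Thu ✓
Aug: 31 days, starts Fri → 5 of Fri, Sat, Sun
Sep: 30 days, starts Mon → 5 of Mon, Tue
Oct: 31 days, starts Wed → 5 of Wed, Thu, Fri ✓
Nov: 30 days, starts Sat → 5 of Sat, Sun
Dec: 31 days, starts Mon → 5 of Mon, Tue, Wed ✓
Months with five Wednesdays: Jan, Apr, Jul, Oct, Dec.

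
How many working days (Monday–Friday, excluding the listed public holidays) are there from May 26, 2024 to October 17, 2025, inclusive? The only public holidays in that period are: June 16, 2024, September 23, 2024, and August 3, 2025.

364 working days

May 26, 2024 is a Sunday.
The range spans 510 days (inclusive of both endpoints).
510 = 7 × 72 + 6, so there are 72 full weeks plus 6 extra days.
Each full week contributes 5 weekdays (Mon–Fri): 72 × 5 = 360.
The 6 extra days are Sun, Mon, Tue, Wed, Thu, Fri — 5 of them qualify.
Total: 360 + 5 = 365.
Holidays: June 16, 2024 (Sun); September 23, 2024 (Mon); August 3, 2025 (Sun).
1 of the 3 holidays fall on weekdays; the rest are weekends and were already excluded.
Business days: 365 − 1 = 364.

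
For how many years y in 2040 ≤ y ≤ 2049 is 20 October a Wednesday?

Day of week of October 20 in each year:
2040: Sat, 2041: Sun, 2042: Mon, 2043: Tue, 2044: Thu, 2045: Fri, 2046: Sat, 2047: Sun, 2048: Tue, 2049: Wed ✓
Wednesdays: 2049.

1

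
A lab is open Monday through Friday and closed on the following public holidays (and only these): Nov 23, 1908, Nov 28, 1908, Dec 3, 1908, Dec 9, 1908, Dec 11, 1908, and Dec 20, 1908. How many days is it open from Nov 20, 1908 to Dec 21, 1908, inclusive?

Nov 20, 1908 is a Friday.
From Nov 20, 1908 to Dec 21, 1908 is 32 days inclusive.
32 = 7 × 4 + 4, so there are 4 full weeks plus 4 extra days.
Each full week contributes 5 weekdays (Mon–Fri): 4 × 5 = 20.
The 4 extra days are Friday, Saturday, Sunday, Monday — 2 of them qualify.
Total: 20 + 2 = 22.
Holidays: Nov 23, 1908 (Mon); Nov 28, 1908 (Sat); Dec 3, 1908 (Thu); Dec 9, 1908 (Wed); Dec 11, 1908 (Fri); Dec 20, 1908 (Sun).
4 of the 6 holidays fall on weekdays; the rest are weekends and were already excluded.
Business days: 22 − 4 = 18.

18 business days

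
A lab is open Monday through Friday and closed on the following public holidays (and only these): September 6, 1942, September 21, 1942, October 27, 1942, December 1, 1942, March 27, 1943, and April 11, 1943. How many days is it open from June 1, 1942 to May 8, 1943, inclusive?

June 1, 1942 is a Monday.
From June 1, 1942 to May 8, 1943 is 342 days inclusive.
342 = 7 × 48 + 6, so there are 48 full weeks plus 6 extra days.
Each full week contributes 5 weekdays (Mon–Fri): 48 × 5 = 240.
The 6 extra days are Mon, Tue, Wed, Thu, Fri, Sat — 5 of them qualify.
Total: 240 + 5 = 245.
Holidays: September 6, 1942 (Sun); September 21, 1942 (Mon); October 27, 1942 (Tue); December 1, 1942 (Tue); March 27, 1943 (Sat); April 11, 1943 (Sun).
3 of the 6 holidays fall on weekdays; the rest are weekends and were already excluded.
Business days: 245 − 3 = 242.

242 business days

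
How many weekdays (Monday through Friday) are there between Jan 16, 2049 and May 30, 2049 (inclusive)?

Jan 16, 2049 is a Saturday.
The range spans 135 days (inclusive of both endpoints).
135 = 7 × 19 + 2, so there are 19 full weeks plus 2 extra days.
Each full week contributes 5 weekdays (Mon–Fri): 19 × 5 = 95.
The 2 extra days are Sat, Sun — none qualify.
Total: 95 + 0 = 95.

95 weekdays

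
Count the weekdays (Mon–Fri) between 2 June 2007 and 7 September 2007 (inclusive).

2 June 2007 is a Saturday.
That's 98 days from start to end, counting both.
98 = 7 × 14, so the span is exactly 14 full weeks.
Each full week contributes 5 weekdays (Mon–Fri): 14 × 5 = 70.
Total: 70.

70 weekdays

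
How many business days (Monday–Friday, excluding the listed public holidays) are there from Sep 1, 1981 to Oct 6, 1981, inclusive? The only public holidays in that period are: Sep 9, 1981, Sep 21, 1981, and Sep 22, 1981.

Sep 1, 1981 is a Tuesday.
The range spans 36 days (inclusive of both endpoints).
36 = 7 × 5 + 1, so there are 5 full weeks plus 1 extra day.
Each full week contributes 5 weekdays (Mon–Fri): 5 × 5 = 25.
The 1 extra day is Tue — 1 of them qualifies.
Total: 25 + 1 = 26.
Holidays: Sep 9, 1981 (Wed); Sep 21, 1981 (Mon); Sep 22, 1981 (Tue).
All 3 holidays fall on weekdays, so subtract 3.
Business days: 26 − 3 = 23.

23 business days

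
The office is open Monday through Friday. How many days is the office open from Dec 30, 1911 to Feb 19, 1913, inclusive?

Dec 30, 1911 is a Saturday.
That's 418 days from start to end, counting both.
418 = 7 × 59 + 5, so there are 59 full weeks plus 5 extra days.
Each full week contributes 5 weekdays (Mon–Fri): 59 × 5 = 295.
The 5 extra days are Sat, Sun, Mon, Tue, Wed — 3 of them qualify.
Total: 295 + 3 = 298.

298 weekdays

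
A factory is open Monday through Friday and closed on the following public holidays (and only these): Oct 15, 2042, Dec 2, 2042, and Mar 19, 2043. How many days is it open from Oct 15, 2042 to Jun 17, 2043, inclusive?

Oct 15, 2042 is a Wednesday.
From Oct 15, 2042 to Jun 17, 2043 is 246 days inclusive.
246 = 7 × 35 + 1, so there are 35 full weeks plus 1 extra day.
Each full week contributes 5 weekdays (Mon–Fri): 35 × 5 = 175.
The 1 extra day is Wednesday — 1 of them qualifies.
Total: 175 + 1 = 176.
Holidays: Oct 15, 2042 (Wed); Dec 2, 2042 (Tue); Mar 19, 2043 (Thu).
All 3 holidays fall on weekdays, so subtract 3.
Business days: 176 − 3 = 173.

173 working days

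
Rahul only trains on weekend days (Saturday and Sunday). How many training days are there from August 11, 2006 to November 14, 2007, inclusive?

132

August 11, 2006 is a Friday.
The range spans 461 days (inclusive of both endpoints).
461 = 7 × 65 + 6, so there are 65 full weeks plus 6 extra days.
Each full week contributes 2 weekend days (Sat, Sun): 65 × 2 = 130.
The 6 extra days are Fri, Sat, Sun, Mon, Tue, Wed — 2 of them qualify.
Total: 130 + 2 = 132.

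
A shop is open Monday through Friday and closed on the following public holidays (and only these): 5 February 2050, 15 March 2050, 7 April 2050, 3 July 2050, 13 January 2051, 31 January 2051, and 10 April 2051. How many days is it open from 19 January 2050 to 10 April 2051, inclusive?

19 January 2050 is a Wednesday.
From 19 January 2050 to 10 April 2051 is 447 days inclusive.
447 = 7 × 63 + 6, so there are 63 full weeks plus 6 extra days.
Each full week contributes 5 weekdays (Mon–Fri): 63 × 5 = 315.
The 6 extra days are Wed, Thu, Fri, Sat, Sun, Mon — 4 of them qualify.
Total: 315 + 4 = 319.
Holidays: 5 February 2050 (Sat); 15 March 2050 (Tue); 7 April 2050 (Thu); 3 July 2050 (Sun); 13 January 2051 (Fri); 31 January 2051 (Tue); 10 April 2051 (Mon).
5 of the 7 holidays fall on weekdays; the rest are weekends and were already excluded.
Business days: 319 − 5 = 314.

314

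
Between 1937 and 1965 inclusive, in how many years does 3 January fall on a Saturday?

4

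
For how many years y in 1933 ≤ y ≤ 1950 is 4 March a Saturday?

Day of week of March 4 in each year:
1933: Sat ✓, 1934: Sun, 1935: Mon, 1936: Wed, 1937: Thu, 1938: Fri, 1939: Sat ✓, 1940: Mon, 1941: Tue, 1942: Wed, 1943: Thu, 1944: Sat ✓, 1945: Sun, 1946: Mon, 1947: Tue, 1948: Thu, 1949: Fri, 1950: Sat ✓
Saturdays: 1933, 1939, 1944, 1950.

4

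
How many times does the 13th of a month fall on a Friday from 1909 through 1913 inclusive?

Friday-the-13ths by year:
1909: Aug
1910: May
1911: Jan, Oct
1912: Sep, Dec
1913: Jun

7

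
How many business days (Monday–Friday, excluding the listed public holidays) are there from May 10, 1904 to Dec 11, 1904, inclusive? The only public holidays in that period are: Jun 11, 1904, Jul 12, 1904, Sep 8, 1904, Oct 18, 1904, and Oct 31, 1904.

150

May 10, 1904 is a Tuesday.
That's 216 days from start to end, counting both.
216 = 7 × 30 + 6, so there are 30 full weeks plus 6 extra days.
Each full week contributes 5 weekdays (Mon–Fri): 30 × 5 = 150.
The 6 extra days are Tue, Wed, Thu, Fri, Sat, Sun — 4 of them qualify.
Total: 150 + 4 = 154.
Holidays: Jun 11, 1904 (Sat); Jul 12, 1904 (Tue); Sep 8, 1904 (Thu); Oct 18, 1904 (Tue); Oct 31, 1904 (Mon).
4 of the 5 holidays fall on weekdays; the rest are weekends and were already excluded.
Business days: 154 − 4 = 150.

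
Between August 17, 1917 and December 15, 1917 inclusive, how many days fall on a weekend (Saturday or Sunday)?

35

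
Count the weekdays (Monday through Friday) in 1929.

1 January 1929 is a Tuesday.
From 1 January 1929 to 31 December 1929 is 365 days inclusive.
365 = 7 × 52 + 1, so there are 52 full weeks plus 1 extra day.
Each full week contributes 5 weekdays (Mon–Fri): 52 × 5 = 260.
The 1 extra day is Tue — 1 of them qualifies.
Total: 260 + 1 = 261.

261 weekdays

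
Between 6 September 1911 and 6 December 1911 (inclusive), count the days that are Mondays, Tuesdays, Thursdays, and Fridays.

6 September 1911 is a Wednesday.
That's 92 days from start to end, counting both.
92 = 7 × 13 + 1, so there are 13 full weeks plus 1 extra day.
Each full week contributes 4 days from the set (Mon, Tue, Thu, Fri): 13 × 4 = 52.
The 1 extra day is Wed — none qualify.
Total: 52 + 0 = 52.

52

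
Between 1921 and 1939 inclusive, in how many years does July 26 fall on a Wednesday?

3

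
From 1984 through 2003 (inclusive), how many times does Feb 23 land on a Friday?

3

Day of week of February 23 in each year:
1984: Thu, 1985: Sat, 1986: Sun, 1987: Mon, 1988: Tue, 1989: Thu, 1990: Fri ✓, 1991: Sat, 1992: Sun, 1993: Tue, 1994: Wed, 1995: Thu, 1996: Fri ✓, 1997: Sun, 1998: Mon, 1999: Tue, 2000: Wed, 2001: Fri ✓, 2002: Sat, 2003: Sun
Fridays: 1990, 1996, 2001.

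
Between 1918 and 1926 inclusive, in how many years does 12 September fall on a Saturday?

Day of week of September 12 in each year:
1918: Thu, 1919: Fri, 1920: Sun, 1921: Mon, 1922: Tue, 1923: Wed, 1924: Fri, 1925: Sat ✓, 1926: Sun
Saturdays: 1925.

1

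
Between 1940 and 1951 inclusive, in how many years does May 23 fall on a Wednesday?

2

Day of week of May 23 in each year:
1940: Thu, 1941: Fri, 1942: Sat, 1943: Sun, 1944: Tue, 1945: Wed ✓, 1946: Thu, 1947: Fri, 1948: Sun, 1949: Mon, 1950: Tue, 1951: Wed ✓
Wednesdays: 1945, 1951.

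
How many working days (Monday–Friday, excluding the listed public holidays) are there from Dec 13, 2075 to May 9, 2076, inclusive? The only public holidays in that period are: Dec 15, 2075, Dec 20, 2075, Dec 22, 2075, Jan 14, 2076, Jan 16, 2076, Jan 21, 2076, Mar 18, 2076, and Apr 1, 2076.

Dec 13, 2075 is a Friday.
The range spans 149 days (inclusive of both endpoints).
149 = 7 × 21 + 2, so there are 21 full weeks plus 2 extra days.
Each full week contributes 5 weekdays (Mon–Fri): 21 × 5 = 105.
The 2 extra days are Friday, Saturday — 1 of them qualifies.
Total: 105 + 1 = 106.
Holidays: Dec 15, 2075 (Sun); Dec 20, 2075 (Fri); Dec 22, 2075 (Sun); Jan 14, 2076 (Tue); Jan 16, 2076 (Thu); Jan 21, 2076 (Tue); Mar 18, 2076 (Wed); Apr 1, 2076 (Wed).
6 of the 8 holidays fall on weekdays; the rest are weekends and were already excluded.
Business days: 106 − 6 = 100.

100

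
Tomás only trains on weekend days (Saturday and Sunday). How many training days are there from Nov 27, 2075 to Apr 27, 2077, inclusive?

Nov 27, 2075 is a Wednesday.
The range spans 518 days (inclusive of both endpoints).
518 = 7 × 74, so the span is exactly 74 full weeks.
Each full week contributes 2 weekend days (Sat, Sun): 74 × 2 = 148.

148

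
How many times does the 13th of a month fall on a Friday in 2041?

The 13th falls on a Friday when the month's 13th has weekday Fri.
Jan 13 is Sun; Feb 13 is Wed; Mar 13 is Wed; Apr 13 is Sat; May 13 is Mon; Jun 13 is Thu; Jul 13 is Sat; Aug 13 is Tue; Sep 13 is Fri ✓; Oct 13 is Sun; Nov 13 is Wed; Dec 13 is Fri ✓.
Friday the 13ths: Sep, Dec.

2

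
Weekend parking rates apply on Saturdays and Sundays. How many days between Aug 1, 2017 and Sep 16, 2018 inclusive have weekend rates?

Aug 1, 2017 is a Tuesday.
The range spans 412 days (inclusive of both endpoints).
412 = 7 × 58 + 6, so there are 58 full weeks plus 6 extra days.
Each full week contributes 2 weekend days (Sat, Sun): 58 × 2 = 116.
The 6 extra days are Tue, Wed, Thu, Fri, Sat, Sun — 2 of them qualify.
Total: 116 + 2 = 118.

118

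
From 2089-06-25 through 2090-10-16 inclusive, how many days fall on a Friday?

68 Fridays

2089-06-25 is a Saturday.
That's 479 days from start to end, counting both.
479 = 7 × 68 + 3, so there are 68 full weeks plus 3 extra days.
Each full week contributes one Friday: 68 so far.
The 3 extra days are Saturday, Sunday, Monday — none qualify.
Total: 68 + 0 = 68.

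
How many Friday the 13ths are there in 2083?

1

The 13th falls on a Friday when the month's 13th has weekday Fri.
Jan 13 is Wed; Feb 13 is Sat; Mar 13 is Sat; Apr 13 is Tue; May 13 is Thu; Jun 13 is Sun; Jul 13 is Tue; Aug 13 is Fri ✓; Sep 13 is Mon; Oct 13 is Wed; Nov 13 is Sat; Dec 13 is Mon.
Friday the 13ths: Aug.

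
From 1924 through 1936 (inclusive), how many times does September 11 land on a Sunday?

2

Day of week of September 11 in each year:
1924: Thu, 1925: Fri, 1926: Sat, 1927: Sun ✓, 1928: Tue, 1929: Wed, 1930: Thu, 1931: Fri, 1932: Sun ✓, 1933: Mon, 1934: Tue, 1935: Wed, 1936: Fri
Sundays: 1927, 1932.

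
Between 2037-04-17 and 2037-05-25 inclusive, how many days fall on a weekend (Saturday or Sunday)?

12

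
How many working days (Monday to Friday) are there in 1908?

262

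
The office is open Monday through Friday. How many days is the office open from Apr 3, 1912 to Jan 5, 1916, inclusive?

981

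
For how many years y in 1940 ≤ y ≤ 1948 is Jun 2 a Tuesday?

1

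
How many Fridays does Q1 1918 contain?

13

1 January 1918 is a Tuesday.
That's 90 days from start to end, counting both.
90 = 7 × 12 + 6, so there are 12 full weeks plus 6 extra days.
Each full week contributes one Friday: 12 so far.
The 6 extra days are Tuesday, Wednesday, Thursday, Friday, Saturday, Sunday — 1 of them qualifies.
Total: 12 + 1 = 13.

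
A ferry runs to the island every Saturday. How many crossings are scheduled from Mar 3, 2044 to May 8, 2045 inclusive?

62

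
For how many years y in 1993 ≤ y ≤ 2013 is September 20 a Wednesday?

Day of week of September 20 in each year:
1993: Mon, 1994: Tue, 1995: Wed ✓, 1996: Fri, 1997: Sat, 1998: Sun, 1999: Mon, 2000: Wed ✓, 2001: Thu, 2002: Fri, 2003: Sat, 2004: Mon, 2005: Tue, 2006: Wed ✓, 2007: Thu, 2008: Sat, 2009: Sun, 2010: Mon, 2011: Tue, 2012: Thu, 2013: Fri
Wednesdays: 1995, 2000, 2006.

3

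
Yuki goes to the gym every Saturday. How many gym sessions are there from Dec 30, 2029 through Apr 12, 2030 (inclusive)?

14 Saturdays

Dec 30, 2029 is a Sunday.
The range spans 104 days (inclusive of both endpoints).
104 = 7 × 14 + 6, so there are 14 full weeks plus 6 extra days.
Each full week contributes one Saturday: 14 so far.
The 6 extra days are Sun, Mon, Tue, Wed, Thu, Fri — none qualify.
Total: 14 + 0 = 14.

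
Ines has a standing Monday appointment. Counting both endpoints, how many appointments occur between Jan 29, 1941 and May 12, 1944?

171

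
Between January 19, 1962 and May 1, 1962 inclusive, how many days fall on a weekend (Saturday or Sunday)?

30

January 19, 1962 is a Friday.
That's 103 days from start to end, counting both.
103 = 7 × 14 + 5, so there are 14 full weeks plus 5 extra days.
Each full week contributes 2 weekend days (Sat, Sun): 14 × 2 = 28.
The 5 extra days are Fri, Sat, Sun, Mon, Tue — 2 of them qualify.
Total: 28 + 2 = 30.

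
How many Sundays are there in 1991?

52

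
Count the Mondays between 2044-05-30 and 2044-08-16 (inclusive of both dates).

2044-05-30 is a Monday.
From 2044-05-30 to 2044-08-16 is 79 days inclusive.
79 = 7 × 11 + 2, so there are 11 full weeks plus 2 extra days.
Each full week contributes one Monday: 11 so far.
The 2 extra days are Monday, Tuesday — 1 of them qualifies.
Total: 11 + 1 = 12.

12 Mondays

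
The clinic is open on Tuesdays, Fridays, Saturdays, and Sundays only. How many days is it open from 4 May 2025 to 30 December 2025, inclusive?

138

4 May 2025 is a Sunday.
From 4 May 2025 to 30 December 2025 is 241 days inclusive.
241 = 7 × 34 + 3, so there are 34 full weeks plus 3 extra days.
Each full week contributes 4 days from the set (Tue, Fri, Sat, Sun): 34 × 4 = 136.
The 3 extra days are Sunday, Monday, Tuesday — 2 of them qualify.
Total: 136 + 2 = 138.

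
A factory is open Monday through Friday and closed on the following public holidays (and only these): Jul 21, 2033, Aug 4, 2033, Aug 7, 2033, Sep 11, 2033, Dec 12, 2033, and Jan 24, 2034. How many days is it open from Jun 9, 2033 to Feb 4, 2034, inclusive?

Jun 9, 2033 is a Thursday.
The range spans 241 days (inclusive of both endpoints).
241 = 7 × 34 + 3, so there are 34 full weeks plus 3 extra days.
Each full week contributes 5 weekdays (Mon–Fri): 34 × 5 = 170.
The 3 extra days are Thu, Fri, Sat — 2 of them qualify.
Total: 170 + 2 = 172.
Holidays: Jul 21, 2033 (Thu); Aug 4, 2033 (Thu); Aug 7, 2033 (Sun); Sep 11, 2033 (Sun); Dec 12, 2033 (Mon); Jan 24, 2034 (Tue).
4 of the 6 holidays fall on weekdays; the rest are weekends and were already excluded.
Business days: 172 − 4 = 168.

168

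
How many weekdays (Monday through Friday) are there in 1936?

1936-01-01 is a Wednesday.
The range spans 366 days (inclusive of both endpoints).
366 = 7 × 52 + 2, so there are 52 full weeks plus 2 extra days.
Each full week contributes 5 weekdays (Mon–Fri): 52 × 5 = 260.
The 2 extra days are Wed, Thu — 2 of them qualify.
Total: 260 + 2 = 262.

262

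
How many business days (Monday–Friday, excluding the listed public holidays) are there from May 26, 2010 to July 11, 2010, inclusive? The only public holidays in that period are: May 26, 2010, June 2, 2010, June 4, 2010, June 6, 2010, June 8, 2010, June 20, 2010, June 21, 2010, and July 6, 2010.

May 26, 2010 is a Wednesday.
From May 26, 2010 to July 11, 2010 is 47 days inclusive.
47 = 7 × 6 + 5, so there are 6 full weeks plus 5 extra days.
Each full week contributes 5 weekdays (Mon–Fri): 6 × 5 = 30.
The 5 extra days are Wed, Thu, Fri, Sat, Sun — 3 of them qualify.
Total: 30 + 3 = 33.
Holidays: May 26, 2010 (Wed); June 2, 2010 (Wed); June 4, 2010 (Fri); June 6, 2010 (Sun); June 8, 2010 (Tue); June 20, 2010 (Sun); June 21, 2010 (Mon); July 6, 2010 (Tue).
6 of the 8 holidays fall on weekdays; the rest are weekends and were already excluded.
Business days: 33 − 6 = 27.

27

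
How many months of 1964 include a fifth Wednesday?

5

A month has five Wednesdays exactly when Wednesday falls within its first (length − 28) days.
Jan: 31 days, starts Wed → 5 of Wed, Thu, Fri ✓
Feb: 29 days, starts Sat → 5 of Sat
Mar: 31 days, starts Sun → 5 of Sun, Mon, Tue
Apr: 30 days, starts Wed → 5 of Wed, Thu ✓
May: 31 days, starts Fri → 5 of Fri, Sat, Sun
Jun: 30 days, starts Mon → 5 of Mon, Tue
Jul: 31 days, starts Wed → 5 of Wed, Thu, Fri ✓
Aug: 31 days, starts Sat → 5 of Sat, Sun, Mon
Sep: 30 days, starts Tue → 5 of Tue, Wed ✓
Oct: 31 days, starts Thu → 5 of Thu, Fri, Sat
Nov: 30 days, starts Sun → 5 of Sun, Mon
Dec: 31 days, starts Tue → 5 of Tue, Wed, Thu ✓
Months with five Wednesdays: Jan, Apr, Jul, Sep, Dec.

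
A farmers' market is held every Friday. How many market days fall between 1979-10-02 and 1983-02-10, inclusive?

1979-10-02 is a Tuesday.
From 1979-10-02 to 1983-02-10 is 1228 days inclusive.
1228 = 7 × 175 + 3, so there are 175 full weeks plus 3 extra days.
Each full week contributes one Friday: 175 so far.
The 3 extra days are Tue, Wed, Thu — none qualify.
Total: 175 + 0 = 175.

175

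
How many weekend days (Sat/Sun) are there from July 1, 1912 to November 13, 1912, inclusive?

38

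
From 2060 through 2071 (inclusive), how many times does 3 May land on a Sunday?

Day of week of May 3 in each year:
2060: Mon, 2061: Tue, 2062: Wed, 2063: Thu, 2064: Sat, 2065: Sun ✓, 2066: Mon, 2067: Tue, 2068: Thu, 2069: Fri, 2070: Sat, 2071: Sun ✓
Sundays: 2065, 2071.

2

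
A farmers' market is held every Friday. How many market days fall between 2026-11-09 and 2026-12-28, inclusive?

7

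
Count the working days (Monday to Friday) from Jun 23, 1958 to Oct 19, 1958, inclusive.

85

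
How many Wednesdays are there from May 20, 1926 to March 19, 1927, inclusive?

43 Wednesdays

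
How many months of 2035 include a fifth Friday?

A month has five Fridays exactly when Friday falls within its first (length − 28) days.
Jan: 31 days, starts Mon → 5 of Mon, Tue, Wed
Feb: 28 days, starts Thu → 5 of (none)
Mar: 31 days, starts Thu → 5 of Thu, Fri, Sat ✓
Apr: 30 days, starts Sun → 5 of Sun, Mon
May: 31 days, starts Tue → 5 of Tue, Wed, Thu
Jun: 30 days, starts Fri → 5 of Fri, Sat ✓
Jul: 31 days, starts Sun → 5 of Sun, Mon, Tue
Aug: 31 days, starts Wed → 5 of Wed, Thu, Fri ✓
Sep: 30 days, starts Sat → 5 of Sat, Sun
Oct: 31 days, starts Mon → 5 of Mon, Tue, Wed
Nov: 30 days, starts Thu → 5 of Thu, Fri ✓
Dec: 31 days, starts Sat → 5 of Sat, Sun, Mon
Months with five Fridays: Mar, Jun, Aug, Nov.

4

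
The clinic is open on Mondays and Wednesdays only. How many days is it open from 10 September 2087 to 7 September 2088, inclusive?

10 September 2087 is a Wednesday.
That's 364 days from start to end, counting both.
364 = 7 × 52, so the span is exactly 52 full weeks.
Each full week contributes 2 days from the set (Mon, Wed): 52 × 2 = 104.
Total: 104.

104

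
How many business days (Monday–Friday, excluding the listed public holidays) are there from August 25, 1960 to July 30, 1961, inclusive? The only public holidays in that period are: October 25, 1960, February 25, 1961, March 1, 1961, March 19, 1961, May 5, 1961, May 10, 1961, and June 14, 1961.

237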